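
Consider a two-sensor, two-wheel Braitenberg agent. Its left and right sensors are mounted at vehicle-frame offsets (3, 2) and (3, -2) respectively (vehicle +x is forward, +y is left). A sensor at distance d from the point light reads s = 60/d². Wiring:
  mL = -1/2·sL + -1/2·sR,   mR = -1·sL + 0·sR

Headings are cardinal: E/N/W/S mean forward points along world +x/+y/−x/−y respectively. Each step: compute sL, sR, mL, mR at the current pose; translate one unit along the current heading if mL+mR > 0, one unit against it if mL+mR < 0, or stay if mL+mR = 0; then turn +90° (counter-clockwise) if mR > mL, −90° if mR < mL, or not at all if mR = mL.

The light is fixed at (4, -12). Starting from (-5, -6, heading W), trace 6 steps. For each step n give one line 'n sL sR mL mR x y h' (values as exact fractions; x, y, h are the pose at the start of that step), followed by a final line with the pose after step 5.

n=0: pose=(-5,-6,W); sL=3/8, sR=15/52; mL=-69/208, mR=-3/8; mL+mR=-147/208 → advance -1; mR−mL=-9/208 → turn -1·90°
n=1: pose=(-4,-6,N); sL=60/181, sR=20/39; mL=-2980/7059, mR=-60/181; mL+mR=-5320/7059 → advance -1; mR−mL=640/7059 → turn +1·90°
n=2: pose=(-4,-7,W); sL=6/13, sR=6/17; mL=-90/221, mR=-6/13; mL+mR=-192/221 → advance -1; mR−mL=-12/221 → turn -1·90°
n=3: pose=(-3,-7,N); sL=12/29, sR=60/89; mL=-1404/2581, mR=-12/29; mL+mR=-2472/2581 → advance -1; mR−mL=336/2581 → turn +1·90°
n=4: pose=(-3,-8,W); sL=15/26, sR=15/34; mL=-225/442, mR=-15/26; mL+mR=-240/221 → advance -1; mR−mL=-15/221 → turn -1·90°
n=5: pose=(-2,-8,N); sL=60/113, sR=12/13; mL=-1068/1469, mR=-60/113; mL+mR=-1848/1469 → advance -1; mR−mL=288/1469 → turn +1·90°

0 3/8 15/52 -69/208 -3/8 -5 -6 W
1 60/181 20/39 -2980/7059 -60/181 -4 -6 N
2 6/13 6/17 -90/221 -6/13 -4 -7 W
3 12/29 60/89 -1404/2581 -12/29 -3 -7 N
4 15/26 15/34 -225/442 -15/26 -3 -8 W
5 60/113 12/13 -1068/1469 -60/113 -2 -8 N
final -2 -9 W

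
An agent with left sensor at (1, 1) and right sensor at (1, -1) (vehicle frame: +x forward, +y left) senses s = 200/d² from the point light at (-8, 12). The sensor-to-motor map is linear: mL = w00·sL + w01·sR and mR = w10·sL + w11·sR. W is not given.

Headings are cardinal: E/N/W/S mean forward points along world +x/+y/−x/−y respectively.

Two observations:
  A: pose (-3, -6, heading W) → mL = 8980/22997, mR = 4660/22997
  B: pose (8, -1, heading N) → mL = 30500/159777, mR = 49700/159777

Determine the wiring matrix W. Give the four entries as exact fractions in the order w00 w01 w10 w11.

obs A: pose=(-3,-6,W) → sL=200/377, sR=40/61, mL=8980/22997, mR=4660/22997
obs B: pose=(8,-1,N) → sL=200/369, sR=200/433, mL=30500/159777, mR=49700/159777
sensor matrix S = [[200/377, 40/61], [200/369, 200/433]]; det S = -405568000/3674391669
solve [mL_A; mL_B] = S·[w00; w01] and [mR_A; mR_B] = S·[w10; w11]:
  w00 = -1/2, w01 = 1, w10 = 1, w11 = -1/2

-1/2 1 1 -1/2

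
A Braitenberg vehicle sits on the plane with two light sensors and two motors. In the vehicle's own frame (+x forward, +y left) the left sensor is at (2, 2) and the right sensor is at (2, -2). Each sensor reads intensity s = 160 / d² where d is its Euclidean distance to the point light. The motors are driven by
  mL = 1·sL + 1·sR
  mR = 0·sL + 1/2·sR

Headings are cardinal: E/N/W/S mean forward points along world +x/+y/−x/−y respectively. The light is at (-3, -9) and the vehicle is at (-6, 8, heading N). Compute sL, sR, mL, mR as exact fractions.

80/193 80/181 29920/34933 40/181

left sensor world pos  = (-8, 10); dL² = 386
right sensor world pos = (-4, 10); dR² = 362
sL = 160/386 = 80/193
sR = 160/362 = 80/181
mL = 1·sL + 1·sR = 29920/34933
mR = 0·sL + 1/2·sR = 40/181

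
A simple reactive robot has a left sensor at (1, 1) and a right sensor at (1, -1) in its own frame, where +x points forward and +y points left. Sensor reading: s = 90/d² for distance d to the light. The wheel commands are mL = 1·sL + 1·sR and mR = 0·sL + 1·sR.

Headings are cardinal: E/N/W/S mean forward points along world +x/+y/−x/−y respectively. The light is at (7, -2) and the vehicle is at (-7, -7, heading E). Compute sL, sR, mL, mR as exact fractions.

left sensor world pos  = (-6, -6); dL² = 185
right sensor world pos = (-6, -8); dR² = 205
sL = 90/185 = 18/37
sR = 90/205 = 18/41
mL = 1·sL + 1·sR = 1404/1517
mR = 0·sL + 1·sR = 18/41

18/37 18/41 1404/1517 18/41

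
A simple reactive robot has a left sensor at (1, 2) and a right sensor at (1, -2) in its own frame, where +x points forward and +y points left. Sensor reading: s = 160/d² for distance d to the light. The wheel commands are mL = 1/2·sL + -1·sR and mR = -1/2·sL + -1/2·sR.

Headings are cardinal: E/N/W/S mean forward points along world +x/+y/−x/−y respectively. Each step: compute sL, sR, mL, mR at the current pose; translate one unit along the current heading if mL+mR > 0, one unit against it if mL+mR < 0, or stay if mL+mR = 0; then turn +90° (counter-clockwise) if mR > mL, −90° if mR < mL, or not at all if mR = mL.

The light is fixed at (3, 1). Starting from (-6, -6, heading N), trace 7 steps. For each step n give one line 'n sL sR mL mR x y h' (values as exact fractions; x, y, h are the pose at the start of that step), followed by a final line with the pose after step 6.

n=0: pose=(-6,-6,N); sL=160/157, sR=32/17; mL=-3664/2669, mR=-3872/2669; mL+mR=-48/17 → advance -1; mR−mL=-208/2669 → turn -1·90°
n=1: pose=(-6,-7,E); sL=8/5, sR=40/41; mL=-36/205, mR=-264/205; mL+mR=-60/41 → advance -1; mR−mL=-228/205 → turn -1·90°
n=2: pose=(-7,-7,S); sL=32/29, sR=32/45; mL=-208/1305, mR=-1184/1305; mL+mR=-16/15 → advance -1; mR−mL=-976/1305 → turn -1·90°
n=3: pose=(-7,-6,W); sL=80/101, sR=80/73; mL=-5160/7373, mR=-6960/7373; mL+mR=-120/73 → advance -1; mR−mL=-1800/7373 → turn -1·90°
n=4: pose=(-6,-6,N); sL=160/157, sR=32/17; mL=-3664/2669, mR=-3872/2669; mL+mR=-48/17 → advance -1; mR−mL=-208/2669 → turn -1·90°
n=5: pose=(-6,-7,E); sL=8/5, sR=40/41; mL=-36/205, mR=-264/205; mL+mR=-60/41 → advance -1; mR−mL=-228/205 → turn -1·90°
n=6: pose=(-7,-7,S); sL=32/29, sR=32/45; mL=-208/1305, mR=-1184/1305; mL+mR=-16/15 → advance -1; mR−mL=-976/1305 → turn -1·90°

0 160/157 32/17 -3664/2669 -3872/2669 -6 -6 N
1 8/5 40/41 -36/205 -264/205 -6 -7 E
2 32/29 32/45 -208/1305 -1184/1305 -7 -7 S
3 80/101 80/73 -5160/7373 -6960/7373 -7 -6 W
4 160/157 32/17 -3664/2669 -3872/2669 -6 -6 N
5 8/5 40/41 -36/205 -264/205 -6 -7 E
6 32/29 32/45 -208/1305 -1184/1305 -7 -7 S
final -7 -6 W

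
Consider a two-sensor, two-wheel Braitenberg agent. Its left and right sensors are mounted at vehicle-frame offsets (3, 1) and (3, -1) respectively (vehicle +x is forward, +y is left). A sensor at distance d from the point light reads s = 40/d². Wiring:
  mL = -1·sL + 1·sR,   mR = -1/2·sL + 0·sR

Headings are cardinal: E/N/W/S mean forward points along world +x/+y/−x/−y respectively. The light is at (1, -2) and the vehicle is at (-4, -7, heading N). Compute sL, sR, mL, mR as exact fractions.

1 2 1 -1/2

left sensor world pos  = (-5, -4); dL² = 40
right sensor world pos = (-3, -4); dR² = 20
sL = 40/40 = 1
sR = 40/20 = 2
mL = -1·sL + 1·sR = 1
mR = -1/2·sL + 0·sR = -1/2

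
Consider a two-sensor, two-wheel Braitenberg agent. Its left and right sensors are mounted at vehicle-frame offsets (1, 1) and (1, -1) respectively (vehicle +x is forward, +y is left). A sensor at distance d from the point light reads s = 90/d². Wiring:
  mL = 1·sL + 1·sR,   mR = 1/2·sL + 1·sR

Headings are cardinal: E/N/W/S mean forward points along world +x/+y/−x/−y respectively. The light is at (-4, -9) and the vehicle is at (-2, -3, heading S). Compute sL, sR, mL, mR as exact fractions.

left sensor world pos  = (-1, -4); dL² = 34
right sensor world pos = (-3, -4); dR² = 26
sL = 90/34 = 45/17
sR = 90/26 = 45/13
mL = 1·sL + 1·sR = 1350/221
mR = 1/2·sL + 1·sR = 2115/442

45/17 45/13 1350/221 2115/442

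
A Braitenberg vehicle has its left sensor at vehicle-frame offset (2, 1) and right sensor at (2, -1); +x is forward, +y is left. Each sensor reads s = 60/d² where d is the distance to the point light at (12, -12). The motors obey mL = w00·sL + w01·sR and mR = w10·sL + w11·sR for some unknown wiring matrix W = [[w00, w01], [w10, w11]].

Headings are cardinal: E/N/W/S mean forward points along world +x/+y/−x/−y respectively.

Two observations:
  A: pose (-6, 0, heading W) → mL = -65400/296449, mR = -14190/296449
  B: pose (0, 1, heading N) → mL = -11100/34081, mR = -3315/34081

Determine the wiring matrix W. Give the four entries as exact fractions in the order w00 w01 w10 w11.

-1 -1 1/2 -1

obs A: pose=(-6,0,W) → sL=60/521, sR=60/569, mL=-65400/296449, mR=-14190/296449
obs B: pose=(0,1,N) → sL=30/197, sR=30/173, mL=-11100/34081, mR=-3315/34081
sensor matrix S = [[60/521, 60/569], [30/197, 30/173]]; det S = 39528000/10103278369
solve [mL_A; mL_B] = S·[w00; w01] and [mR_A; mR_B] = S·[w10; w11]:
  w00 = -1, w01 = -1, w10 = 1/2, w11 = -1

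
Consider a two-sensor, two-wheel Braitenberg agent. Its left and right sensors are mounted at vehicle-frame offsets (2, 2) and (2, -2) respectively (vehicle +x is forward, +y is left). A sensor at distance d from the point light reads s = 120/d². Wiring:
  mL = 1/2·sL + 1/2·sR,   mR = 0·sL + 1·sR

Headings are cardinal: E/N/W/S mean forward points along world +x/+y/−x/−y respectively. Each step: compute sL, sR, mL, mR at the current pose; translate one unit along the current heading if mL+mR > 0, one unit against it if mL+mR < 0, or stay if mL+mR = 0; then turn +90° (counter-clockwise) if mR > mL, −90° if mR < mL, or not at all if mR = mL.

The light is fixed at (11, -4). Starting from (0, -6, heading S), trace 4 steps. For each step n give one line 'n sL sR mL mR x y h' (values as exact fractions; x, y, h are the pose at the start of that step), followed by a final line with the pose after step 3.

0 120/97 24/37 3384/3589 24/37 0 -6 S
1 60/97 12/17 1092/1649 12/17 0 -7 W
2 24/25 120/221 4152/5525 120/221 -1 -7 S
3 15/29 3/5 81/145 3/5 -1 -8 W
final -2 -8 S

n=0: pose=(0,-6,S); sL=120/97, sR=24/37; mL=3384/3589, mR=24/37; mL+mR=5712/3589 → advance +1; mR−mL=-1056/3589 → turn -1·90°
n=1: pose=(0,-7,W); sL=60/97, sR=12/17; mL=1092/1649, mR=12/17; mL+mR=2256/1649 → advance +1; mR−mL=72/1649 → turn +1·90°
n=2: pose=(-1,-7,S); sL=24/25, sR=120/221; mL=4152/5525, mR=120/221; mL+mR=7152/5525 → advance +1; mR−mL=-1152/5525 → turn -1·90°
n=3: pose=(-1,-8,W); sL=15/29, sR=3/5; mL=81/145, mR=3/5; mL+mR=168/145 → advance +1; mR−mL=6/145 → turn +1·90°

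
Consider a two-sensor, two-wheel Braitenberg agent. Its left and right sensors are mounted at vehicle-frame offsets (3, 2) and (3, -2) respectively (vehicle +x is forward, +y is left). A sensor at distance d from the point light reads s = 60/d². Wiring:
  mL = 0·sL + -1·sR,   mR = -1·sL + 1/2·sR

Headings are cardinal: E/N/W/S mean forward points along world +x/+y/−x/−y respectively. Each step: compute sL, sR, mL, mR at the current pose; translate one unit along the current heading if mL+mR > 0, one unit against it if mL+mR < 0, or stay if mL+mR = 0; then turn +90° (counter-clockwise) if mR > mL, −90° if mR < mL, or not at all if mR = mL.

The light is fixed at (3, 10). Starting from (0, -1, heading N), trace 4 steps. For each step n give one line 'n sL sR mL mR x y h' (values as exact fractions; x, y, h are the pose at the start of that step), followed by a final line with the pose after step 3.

n=0: pose=(0,-1,N); sL=60/89, sR=12/13; mL=-12/13, mR=-246/1157; mL+mR=-1314/1157 → advance -1; mR−mL=822/1157 → turn +1·90°
n=1: pose=(0,-2,W); sL=15/58, sR=15/34; mL=-15/34, mR=-75/1972; mL+mR=-945/1972 → advance -1; mR−mL=795/1972 → turn +1·90°
n=2: pose=(1,-2,S); sL=4/15, sR=60/241; mL=-60/241, mR=-514/3615; mL+mR=-1414/3615 → advance -1; mR−mL=386/3615 → turn +1·90°
n=3: pose=(1,-1,E); sL=30/41, sR=6/17; mL=-6/17, mR=-387/697; mL+mR=-633/697 → advance -1; mR−mL=-141/697 → turn -1·90°

0 60/89 12/13 -12/13 -246/1157 0 -1 N
1 15/58 15/34 -15/34 -75/1972 0 -2 W
2 4/15 60/241 -60/241 -514/3615 1 -2 S
3 30/41 6/17 -6/17 -387/697 1 -1 E
final 0 -1 S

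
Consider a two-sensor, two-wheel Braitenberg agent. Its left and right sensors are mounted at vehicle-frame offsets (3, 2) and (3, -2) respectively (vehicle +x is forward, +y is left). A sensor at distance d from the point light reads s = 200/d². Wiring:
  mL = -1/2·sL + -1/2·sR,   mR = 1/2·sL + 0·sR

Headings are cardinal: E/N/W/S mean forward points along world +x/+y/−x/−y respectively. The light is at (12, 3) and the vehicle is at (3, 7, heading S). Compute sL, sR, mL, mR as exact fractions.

4 100/61 -172/61 2

left sensor world pos  = (5, 4); dL² = 50
right sensor world pos = (1, 4); dR² = 122
sL = 200/50 = 4
sR = 200/122 = 100/61
mL = -1/2·sL + -1/2·sR = -172/61
mR = 1/2·sL + 0·sR = 2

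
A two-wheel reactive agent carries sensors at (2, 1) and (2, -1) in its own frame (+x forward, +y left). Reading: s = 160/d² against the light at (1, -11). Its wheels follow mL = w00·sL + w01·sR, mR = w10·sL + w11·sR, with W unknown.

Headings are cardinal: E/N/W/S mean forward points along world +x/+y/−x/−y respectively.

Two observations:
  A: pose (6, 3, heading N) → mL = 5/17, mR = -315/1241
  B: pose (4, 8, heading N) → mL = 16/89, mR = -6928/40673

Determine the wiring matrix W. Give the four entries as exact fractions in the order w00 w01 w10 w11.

obs A: pose=(6,3,N) → sL=10/17, sR=40/73, mL=5/17, mR=-315/1241
obs B: pose=(4,8,N) → sL=32/89, sR=160/457, mL=16/89, mR=-6928/40673
sensor matrix S = [[10/17, 40/73], [32/89, 160/457]]; det S = 450880/50475193
solve [mL_A; mL_B] = S·[w00; w01] and [mR_A; mR_B] = S·[w10; w11]:
  w00 = 1/2, w01 = 0, w10 = 1/2, w11 = -1

1/2 0 1/2 -1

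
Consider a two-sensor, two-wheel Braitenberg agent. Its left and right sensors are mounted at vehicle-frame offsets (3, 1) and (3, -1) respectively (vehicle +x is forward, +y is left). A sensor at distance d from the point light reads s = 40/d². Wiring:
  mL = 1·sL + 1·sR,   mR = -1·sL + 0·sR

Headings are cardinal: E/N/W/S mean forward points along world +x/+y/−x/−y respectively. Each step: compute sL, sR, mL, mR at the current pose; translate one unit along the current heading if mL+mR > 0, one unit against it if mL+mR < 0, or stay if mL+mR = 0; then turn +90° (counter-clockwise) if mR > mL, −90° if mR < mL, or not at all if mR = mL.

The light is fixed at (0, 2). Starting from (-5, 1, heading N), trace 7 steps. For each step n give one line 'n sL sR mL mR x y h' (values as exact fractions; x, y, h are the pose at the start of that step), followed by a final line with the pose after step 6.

n=0: pose=(-5,1,N); sL=1, sR=2; mL=3, mR=-1; mL+mR=2 → advance +1; mR−mL=-4 → turn -1·90°
n=1: pose=(-5,2,E); sL=8, sR=8; mL=16, mR=-8; mL+mR=8 → advance +1; mR−mL=-24 → turn -1·90°
n=2: pose=(-4,2,S); sL=20/9, sR=20/17; mL=520/153, mR=-20/9; mL+mR=20/17 → advance +1; mR−mL=-860/153 → turn -1·90°
n=3: pose=(-4,1,W); sL=40/53, sR=40/49; mL=4080/2597, mR=-40/53; mL+mR=40/49 → advance +1; mR−mL=-6040/2597 → turn -1·90°
n=4: pose=(-5,1,N); sL=1, sR=2; mL=3, mR=-1; mL+mR=2 → advance +1; mR−mL=-4 → turn -1·90°
n=5: pose=(-5,2,E); sL=8, sR=8; mL=16, mR=-8; mL+mR=8 → advance +1; mR−mL=-24 → turn -1·90°
n=6: pose=(-4,2,S); sL=20/9, sR=20/17; mL=520/153, mR=-20/9; mL+mR=20/17 → advance +1; mR−mL=-860/153 → turn -1·90°

0 1 2 3 -1 -5 1 N
1 8 8 16 -8 -5 2 E
2 20/9 20/17 520/153 -20/9 -4 2 S
3 40/53 40/49 4080/2597 -40/53 -4 1 W
4 1 2 3 -1 -5 1 N
5 8 8 16 -8 -5 2 E
6 20/9 20/17 520/153 -20/9 -4 2 S
final -4 1 W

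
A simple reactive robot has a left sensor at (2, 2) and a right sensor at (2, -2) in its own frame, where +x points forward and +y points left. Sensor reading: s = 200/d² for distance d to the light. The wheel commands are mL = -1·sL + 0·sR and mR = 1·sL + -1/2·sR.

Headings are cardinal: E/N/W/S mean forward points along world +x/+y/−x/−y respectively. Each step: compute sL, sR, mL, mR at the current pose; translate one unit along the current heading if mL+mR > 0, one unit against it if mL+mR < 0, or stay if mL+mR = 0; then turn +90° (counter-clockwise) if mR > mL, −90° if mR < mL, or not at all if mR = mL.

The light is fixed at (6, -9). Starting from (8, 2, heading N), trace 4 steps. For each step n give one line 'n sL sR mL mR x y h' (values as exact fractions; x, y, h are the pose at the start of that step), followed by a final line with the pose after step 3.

0 200/169 40/37 -200/169 4020/6253 8 2 N
1 25/8 25/18 -25/8 175/72 8 1 W
2 200/89 40/13 -200/89 820/1157 9 1 S
3 100/97 100/53 -100/97 450/5141 9 2 E
final 8 2 N

n=0: pose=(8,2,N); sL=200/169, sR=40/37; mL=-200/169, mR=4020/6253; mL+mR=-20/37 → advance -1; mR−mL=11420/6253 → turn +1·90°
n=1: pose=(8,1,W); sL=25/8, sR=25/18; mL=-25/8, mR=175/72; mL+mR=-25/36 → advance -1; mR−mL=50/9 → turn +1·90°
n=2: pose=(9,1,S); sL=200/89, sR=40/13; mL=-200/89, mR=820/1157; mL+mR=-20/13 → advance -1; mR−mL=3420/1157 → turn +1·90°
n=3: pose=(9,2,E); sL=100/97, sR=100/53; mL=-100/97, mR=450/5141; mL+mR=-50/53 → advance -1; mR−mL=5750/5141 → turn +1·90°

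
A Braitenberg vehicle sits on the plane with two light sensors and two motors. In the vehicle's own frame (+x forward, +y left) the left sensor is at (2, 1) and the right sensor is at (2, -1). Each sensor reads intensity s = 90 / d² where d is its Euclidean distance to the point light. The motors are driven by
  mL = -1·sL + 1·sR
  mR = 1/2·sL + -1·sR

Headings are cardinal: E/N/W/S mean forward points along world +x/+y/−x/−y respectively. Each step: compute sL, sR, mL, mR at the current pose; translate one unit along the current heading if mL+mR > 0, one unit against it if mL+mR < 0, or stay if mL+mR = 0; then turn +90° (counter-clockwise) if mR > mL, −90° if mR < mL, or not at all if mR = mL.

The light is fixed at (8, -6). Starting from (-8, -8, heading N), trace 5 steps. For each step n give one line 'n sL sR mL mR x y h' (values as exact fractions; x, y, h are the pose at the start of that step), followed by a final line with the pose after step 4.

n=0: pose=(-8,-8,N); sL=90/289, sR=2/5; mL=128/1445, mR=-353/1445; mL+mR=-45/289 → advance -1; mR−mL=-481/1445 → turn -1·90°
n=1: pose=(-8,-9,E); sL=9/20, sR=45/106; mL=-27/1060, mR=-423/2120; mL+mR=-9/40 → advance -1; mR−mL=-369/2120 → turn -1·90°
n=2: pose=(-9,-9,S); sL=90/281, sR=90/349; mL=-6120/98069, mR=-9585/98069; mL+mR=-45/281 → advance -1; mR−mL=-3465/98069 → turn -1·90°
n=3: pose=(-9,-8,W); sL=9/37, sR=45/181; mL=36/6697, mR=-1701/13394; mL+mR=-9/74 → advance -1; mR−mL=-1773/13394 → turn -1·90°
n=4: pose=(-8,-8,N); sL=90/289, sR=2/5; mL=128/1445, mR=-353/1445; mL+mR=-45/289 → advance -1; mR−mL=-481/1445 → turn -1·90°

0 90/289 2/5 128/1445 -353/1445 -8 -8 N
1 9/20 45/106 -27/1060 -423/2120 -8 -9 E
2 90/281 90/349 -6120/98069 -9585/98069 -9 -9 S
3 9/37 45/181 36/6697 -1701/13394 -9 -8 W
4 90/289 2/5 128/1445 -353/1445 -8 -8 N
final -8 -9 E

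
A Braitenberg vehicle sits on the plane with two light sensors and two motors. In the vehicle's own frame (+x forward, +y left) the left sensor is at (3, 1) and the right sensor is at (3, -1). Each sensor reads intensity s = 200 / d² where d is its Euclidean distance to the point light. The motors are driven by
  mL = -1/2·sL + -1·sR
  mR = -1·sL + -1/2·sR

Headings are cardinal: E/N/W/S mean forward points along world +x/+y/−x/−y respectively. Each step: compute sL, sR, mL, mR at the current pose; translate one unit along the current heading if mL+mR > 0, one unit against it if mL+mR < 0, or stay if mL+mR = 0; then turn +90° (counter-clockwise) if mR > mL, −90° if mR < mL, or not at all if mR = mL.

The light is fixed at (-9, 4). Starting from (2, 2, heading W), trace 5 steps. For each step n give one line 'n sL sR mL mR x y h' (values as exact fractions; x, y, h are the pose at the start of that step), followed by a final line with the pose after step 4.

n=0: pose=(2,2,W); sL=200/73, sR=40/13; mL=-4220/949, mR=-4060/949; mL+mR=-8280/949 → advance -1; mR−mL=160/949 → turn +1·90°
n=1: pose=(3,2,S); sL=100/97, sR=100/73; mL=-13350/7081, mR=-12150/7081; mL+mR=-25500/7081 → advance -1; mR−mL=1200/7081 → turn +1·90°
n=2: pose=(3,3,E); sL=8/9, sR=200/229; mL=-2716/2061, mR=-2732/2061; mL+mR=-1816/687 → advance -1; mR−mL=-16/2061 → turn -1·90°
n=3: pose=(2,3,S); sL=5/4, sR=50/29; mL=-545/232, mR=-245/116; mL+mR=-1035/232 → advance -1; mR−mL=55/232 → turn +1·90°
n=4: pose=(2,4,E); sL=200/197, sR=200/197; mL=-300/197, mR=-300/197; mL+mR=-600/197 → advance -1; mR−mL=0 → turn +0·90°

0 200/73 40/13 -4220/949 -4060/949 2 2 W
1 100/97 100/73 -13350/7081 -12150/7081 3 2 S
2 8/9 200/229 -2716/2061 -2732/2061 3 3 E
3 5/4 50/29 -545/232 -245/116 2 3 S
4 200/197 200/197 -300/197 -300/197 2 4 E
final 1 4 E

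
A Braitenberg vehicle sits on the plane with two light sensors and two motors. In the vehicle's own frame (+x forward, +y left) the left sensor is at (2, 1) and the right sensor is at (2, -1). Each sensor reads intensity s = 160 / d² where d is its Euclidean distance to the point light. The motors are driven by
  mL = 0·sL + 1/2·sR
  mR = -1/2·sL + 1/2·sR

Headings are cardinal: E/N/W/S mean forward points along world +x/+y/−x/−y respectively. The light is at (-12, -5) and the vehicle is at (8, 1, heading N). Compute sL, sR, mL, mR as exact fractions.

32/85 32/101 16/101 -256/8585

left sensor world pos  = (7, 3); dL² = 425
right sensor world pos = (9, 3); dR² = 505
sL = 160/425 = 32/85
sR = 160/505 = 32/101
mL = 0·sL + 1/2·sR = 16/101
mR = -1/2·sL + 1/2·sR = -256/8585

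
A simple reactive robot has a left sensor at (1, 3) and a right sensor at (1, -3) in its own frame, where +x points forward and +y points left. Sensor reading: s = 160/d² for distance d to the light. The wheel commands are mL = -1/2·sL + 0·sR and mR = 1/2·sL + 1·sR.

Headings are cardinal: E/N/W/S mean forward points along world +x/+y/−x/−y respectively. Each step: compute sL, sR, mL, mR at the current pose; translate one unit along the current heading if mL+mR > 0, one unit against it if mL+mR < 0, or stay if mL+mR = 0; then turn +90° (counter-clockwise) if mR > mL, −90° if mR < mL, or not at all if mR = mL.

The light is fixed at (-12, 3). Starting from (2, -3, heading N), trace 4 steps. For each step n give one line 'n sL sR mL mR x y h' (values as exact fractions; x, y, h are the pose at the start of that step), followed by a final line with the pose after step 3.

0 80/73 80/157 -40/73 12120/11461 2 -3 N
1 160/233 160/173 -80/233 51120/40309 2 -2 W
2 40/73 20/17 -20/73 1800/1241 1 -2 S
3 32/41 160/277 -16/41 10992/11357 1 -3 E
final 2 -3 N

n=0: pose=(2,-3,N); sL=80/73, sR=80/157; mL=-40/73, mR=12120/11461; mL+mR=80/157 → advance +1; mR−mL=18400/11461 → turn +1·90°
n=1: pose=(2,-2,W); sL=160/233, sR=160/173; mL=-80/233, mR=51120/40309; mL+mR=160/173 → advance +1; mR−mL=64960/40309 → turn +1·90°
n=2: pose=(1,-2,S); sL=40/73, sR=20/17; mL=-20/73, mR=1800/1241; mL+mR=20/17 → advance +1; mR−mL=2140/1241 → turn +1·90°
n=3: pose=(1,-3,E); sL=32/41, sR=160/277; mL=-16/41, mR=10992/11357; mL+mR=160/277 → advance +1; mR−mL=15424/11357 → turn +1·90°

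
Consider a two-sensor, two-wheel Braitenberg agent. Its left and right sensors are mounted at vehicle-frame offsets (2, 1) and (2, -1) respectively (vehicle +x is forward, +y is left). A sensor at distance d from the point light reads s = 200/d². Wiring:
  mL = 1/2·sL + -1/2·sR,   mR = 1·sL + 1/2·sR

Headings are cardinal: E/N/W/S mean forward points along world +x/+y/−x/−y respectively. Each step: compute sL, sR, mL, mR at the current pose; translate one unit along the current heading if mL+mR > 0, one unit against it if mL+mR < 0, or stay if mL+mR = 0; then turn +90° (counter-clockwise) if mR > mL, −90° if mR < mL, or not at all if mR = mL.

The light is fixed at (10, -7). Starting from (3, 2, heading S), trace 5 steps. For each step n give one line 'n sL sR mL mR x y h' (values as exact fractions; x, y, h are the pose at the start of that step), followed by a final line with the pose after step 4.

n=0: pose=(3,2,S); sL=40/17, sR=200/113; mL=560/1921, mR=6220/1921; mL+mR=60/17 → advance +1; mR−mL=5660/1921 → turn +1·90°
n=1: pose=(3,1,E); sL=100/53, sR=100/37; mL=-800/1961, mR=6350/1961; mL+mR=150/53 → advance +1; mR−mL=7150/1961 → turn +1·90°
n=2: pose=(4,1,N); sL=200/149, sR=8/5; mL=-96/745, mR=1596/745; mL+mR=300/149 → advance +1; mR−mL=1692/745 → turn +1·90°
n=3: pose=(4,2,W); sL=25/16, sR=50/41; mL=225/1312, mR=1425/656; mL+mR=75/32 → advance +1; mR−mL=2625/1312 → turn +1·90°
n=4: pose=(3,2,S); sL=40/17, sR=200/113; mL=560/1921, mR=6220/1921; mL+mR=60/17 → advance +1; mR−mL=5660/1921 → turn +1·90°

0 40/17 200/113 560/1921 6220/1921 3 2 S
1 100/53 100/37 -800/1961 6350/1961 3 1 E
2 200/149 8/5 -96/745 1596/745 4 1 N
3 25/16 50/41 225/1312 1425/656 4 2 W
4 40/17 200/113 560/1921 6220/1921 3 2 S
final 3 1 E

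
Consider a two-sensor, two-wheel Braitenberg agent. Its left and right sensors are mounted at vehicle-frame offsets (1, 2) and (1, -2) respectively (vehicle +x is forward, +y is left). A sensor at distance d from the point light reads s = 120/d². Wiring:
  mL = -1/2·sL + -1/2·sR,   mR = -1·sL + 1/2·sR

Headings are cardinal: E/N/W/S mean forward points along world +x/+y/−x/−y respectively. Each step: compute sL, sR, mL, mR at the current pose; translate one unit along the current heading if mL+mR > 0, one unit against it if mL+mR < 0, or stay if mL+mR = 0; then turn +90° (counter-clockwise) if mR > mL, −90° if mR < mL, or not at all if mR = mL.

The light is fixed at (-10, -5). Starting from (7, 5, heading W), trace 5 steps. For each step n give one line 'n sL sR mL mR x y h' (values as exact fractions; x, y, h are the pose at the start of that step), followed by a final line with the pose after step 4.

0 3/8 3/10 -27/80 -9/40 7 5 W
1 120/481 120/337 -49080/162097 -11580/162097 8 5 S
2 12/53 60/221 -2916/11713 -1062/11713 8 6 E
3 40/123 24/101 -3496/12423 -2564/12423 7 6 N
4 3/8 3/10 -27/80 -9/40 7 5 W
final 8 5 S

n=0: pose=(7,5,W); sL=3/8, sR=3/10; mL=-27/80, mR=-9/40; mL+mR=-9/16 → advance -1; mR−mL=9/80 → turn +1·90°
n=1: pose=(8,5,S); sL=120/481, sR=120/337; mL=-49080/162097, mR=-11580/162097; mL+mR=-180/481 → advance -1; mR−mL=37500/162097 → turn +1·90°
n=2: pose=(8,6,E); sL=12/53, sR=60/221; mL=-2916/11713, mR=-1062/11713; mL+mR=-18/53 → advance -1; mR−mL=1854/11713 → turn +1·90°
n=3: pose=(7,6,N); sL=40/123, sR=24/101; mL=-3496/12423, mR=-2564/12423; mL+mR=-20/41 → advance -1; mR−mL=932/12423 → turn +1·90°
n=4: pose=(7,5,W); sL=3/8, sR=3/10; mL=-27/80, mR=-9/40; mL+mR=-9/16 → advance -1; mR−mL=9/80 → turn +1·90°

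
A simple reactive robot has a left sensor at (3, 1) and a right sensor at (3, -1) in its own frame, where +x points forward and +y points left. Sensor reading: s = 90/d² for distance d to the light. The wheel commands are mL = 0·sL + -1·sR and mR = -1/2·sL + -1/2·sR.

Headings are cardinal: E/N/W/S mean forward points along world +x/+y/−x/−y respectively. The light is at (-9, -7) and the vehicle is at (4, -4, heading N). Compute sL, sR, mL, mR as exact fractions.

left sensor world pos  = (3, -1); dL² = 180
right sensor world pos = (5, -1); dR² = 232
sL = 90/180 = 1/2
sR = 90/232 = 45/116
mL = 0·sL + -1·sR = -45/116
mR = -1/2·sL + -1/2·sR = -103/232

1/2 45/116 -45/116 -103/232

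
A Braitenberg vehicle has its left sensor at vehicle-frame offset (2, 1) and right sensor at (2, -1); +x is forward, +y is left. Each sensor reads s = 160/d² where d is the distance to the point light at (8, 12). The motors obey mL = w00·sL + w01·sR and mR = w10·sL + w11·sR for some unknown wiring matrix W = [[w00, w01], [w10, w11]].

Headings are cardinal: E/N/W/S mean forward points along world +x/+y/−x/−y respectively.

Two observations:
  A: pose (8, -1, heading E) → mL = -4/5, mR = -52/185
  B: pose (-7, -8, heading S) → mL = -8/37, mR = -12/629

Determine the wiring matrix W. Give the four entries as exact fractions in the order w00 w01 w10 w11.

0 -1 -1 1

obs A: pose=(8,-1,E) → sL=40/37, sR=4/5, mL=-4/5, mR=-52/185
obs B: pose=(-7,-8,S) → sL=4/17, sR=8/37, mL=-8/37, mR=-12/629
sensor matrix S = [[40/37, 4/5], [4/17, 8/37]]; det S = 5296/116365
solve [mL_A; mL_B] = S·[w00; w01] and [mR_A; mR_B] = S·[w10; w11]:
  w00 = 0, w01 = -1, w10 = -1, w11 = 1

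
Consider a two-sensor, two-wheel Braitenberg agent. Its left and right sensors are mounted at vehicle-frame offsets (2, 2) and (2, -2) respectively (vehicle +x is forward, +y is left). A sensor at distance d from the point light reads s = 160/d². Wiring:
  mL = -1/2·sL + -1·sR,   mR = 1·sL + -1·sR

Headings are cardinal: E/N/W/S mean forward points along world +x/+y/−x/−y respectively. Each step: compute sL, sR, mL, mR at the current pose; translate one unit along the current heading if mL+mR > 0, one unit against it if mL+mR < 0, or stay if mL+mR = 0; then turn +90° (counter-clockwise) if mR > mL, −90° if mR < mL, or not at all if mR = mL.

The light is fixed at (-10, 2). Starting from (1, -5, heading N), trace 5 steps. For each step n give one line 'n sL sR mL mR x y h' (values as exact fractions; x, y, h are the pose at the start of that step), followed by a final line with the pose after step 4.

n=0: pose=(1,-5,N); sL=80/53, sR=80/97; mL=-8120/5141, mR=3520/5141; mL+mR=-4600/5141 → advance -1; mR−mL=120/53 → turn +1·90°
n=1: pose=(1,-6,W); sL=160/181, sR=160/117; mL=-38320/21177, mR=-10240/21177; mL+mR=-48560/21177 → advance -1; mR−mL=240/181 → turn +1·90°
n=2: pose=(2,-6,S); sL=20/37, sR=4/5; mL=-198/185, mR=-48/185; mL+mR=-246/185 → advance -1; mR−mL=30/37 → turn +1·90°
n=3: pose=(2,-5,E); sL=160/221, sR=160/277; mL=-57520/61217, mR=8960/61217; mL+mR=-48560/61217 → advance -1; mR−mL=240/221 → turn +1·90°
n=4: pose=(1,-5,N); sL=80/53, sR=80/97; mL=-8120/5141, mR=3520/5141; mL+mR=-4600/5141 → advance -1; mR−mL=120/53 → turn +1·90°

0 80/53 80/97 -8120/5141 3520/5141 1 -5 N
1 160/181 160/117 -38320/21177 -10240/21177 1 -6 W
2 20/37 4/5 -198/185 -48/185 2 -6 S
3 160/221 160/277 -57520/61217 8960/61217 2 -5 E
4 80/53 80/97 -8120/5141 3520/5141 1 -5 N
final 1 -6 W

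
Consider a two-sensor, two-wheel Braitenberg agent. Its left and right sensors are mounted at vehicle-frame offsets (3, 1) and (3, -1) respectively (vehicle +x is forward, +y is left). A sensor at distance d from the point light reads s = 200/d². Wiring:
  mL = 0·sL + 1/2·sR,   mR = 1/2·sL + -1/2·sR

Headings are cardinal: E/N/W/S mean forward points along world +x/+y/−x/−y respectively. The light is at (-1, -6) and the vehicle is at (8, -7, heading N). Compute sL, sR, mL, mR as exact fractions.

50/17 25/13 25/26 225/442

left sensor world pos  = (7, -4); dL² = 68
right sensor world pos = (9, -4); dR² = 104
sL = 200/68 = 50/17
sR = 200/104 = 25/13
mL = 0·sL + 1/2·sR = 25/26
mR = 1/2·sL + -1/2·sR = 225/442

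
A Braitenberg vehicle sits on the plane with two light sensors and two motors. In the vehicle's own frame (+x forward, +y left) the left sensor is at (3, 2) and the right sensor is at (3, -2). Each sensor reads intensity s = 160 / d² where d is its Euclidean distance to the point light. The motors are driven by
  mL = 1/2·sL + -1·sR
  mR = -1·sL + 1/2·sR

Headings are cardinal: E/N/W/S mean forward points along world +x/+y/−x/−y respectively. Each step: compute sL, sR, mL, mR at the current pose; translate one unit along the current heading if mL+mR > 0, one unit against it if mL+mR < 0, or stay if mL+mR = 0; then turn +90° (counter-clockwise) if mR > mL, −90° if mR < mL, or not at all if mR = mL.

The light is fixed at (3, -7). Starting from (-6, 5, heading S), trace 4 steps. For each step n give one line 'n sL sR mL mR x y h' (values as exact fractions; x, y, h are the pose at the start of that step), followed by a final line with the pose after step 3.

0 16/13 80/101 -232/1313 -1096/1313 -6 5 S
1 32/53 160/369 -2576/19557 -7568/19557 -6 6 W
2 40/89 40/73 -2100/6497 -1140/6497 -5 6 N
3 160/221 160/317 -10000/70057 -33040/70057 -5 5 W
final -4 5 N

n=0: pose=(-6,5,S); sL=16/13, sR=80/101; mL=-232/1313, mR=-1096/1313; mL+mR=-1328/1313 → advance -1; mR−mL=-864/1313 → turn -1·90°
n=1: pose=(-6,6,W); sL=32/53, sR=160/369; mL=-2576/19557, mR=-7568/19557; mL+mR=-10144/19557 → advance -1; mR−mL=-1664/6519 → turn -1·90°
n=2: pose=(-5,6,N); sL=40/89, sR=40/73; mL=-2100/6497, mR=-1140/6497; mL+mR=-3240/6497 → advance -1; mR−mL=960/6497 → turn +1·90°
n=3: pose=(-5,5,W); sL=160/221, sR=160/317; mL=-10000/70057, mR=-33040/70057; mL+mR=-43040/70057 → advance -1; mR−mL=-23040/70057 → turn -1·90°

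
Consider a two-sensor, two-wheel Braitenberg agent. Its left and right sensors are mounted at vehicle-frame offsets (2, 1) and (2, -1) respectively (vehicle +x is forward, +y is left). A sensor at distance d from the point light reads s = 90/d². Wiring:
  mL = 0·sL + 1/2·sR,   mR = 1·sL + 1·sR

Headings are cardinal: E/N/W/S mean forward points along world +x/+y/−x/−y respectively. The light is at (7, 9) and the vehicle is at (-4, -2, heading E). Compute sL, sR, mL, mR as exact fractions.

left sensor world pos  = (-2, -1); dL² = 181
right sensor world pos = (-2, -3); dR² = 225
sL = 90/181 = 90/181
sR = 90/225 = 2/5
mL = 0·sL + 1/2·sR = 1/5
mR = 1·sL + 1·sR = 812/905

90/181 2/5 1/5 812/905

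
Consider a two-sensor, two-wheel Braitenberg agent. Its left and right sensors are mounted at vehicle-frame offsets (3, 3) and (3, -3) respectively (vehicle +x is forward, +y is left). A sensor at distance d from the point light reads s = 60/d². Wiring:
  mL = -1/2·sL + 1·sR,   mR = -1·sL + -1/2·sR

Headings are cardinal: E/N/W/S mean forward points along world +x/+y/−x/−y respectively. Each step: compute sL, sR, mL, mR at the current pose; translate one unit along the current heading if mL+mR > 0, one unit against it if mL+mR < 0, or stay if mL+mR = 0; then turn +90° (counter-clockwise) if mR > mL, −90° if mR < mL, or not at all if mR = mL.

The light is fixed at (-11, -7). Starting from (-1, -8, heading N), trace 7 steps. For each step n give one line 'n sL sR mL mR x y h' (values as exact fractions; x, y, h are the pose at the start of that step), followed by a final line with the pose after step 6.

0 60/53 60/173 -2010/9169 -11970/9169 -1 -8 N
1 6/17 30/97 219/1649 -837/1649 -1 -9 E
2 60/169 60/61 8310/10309 -8730/10309 -2 -9 S
3 15/13 3/2 12/13 -99/52 -2 -8 W
4 60/53 60/173 -2010/9169 -11970/9169 -1 -8 N
5 6/17 30/97 219/1649 -837/1649 -1 -9 E
6 60/169 60/61 8310/10309 -8730/10309 -2 -9 S
final -2 -8 W

n=0: pose=(-1,-8,N); sL=60/53, sR=60/173; mL=-2010/9169, mR=-11970/9169; mL+mR=-13980/9169 → advance -1; mR−mL=-9960/9169 → turn -1·90°
n=1: pose=(-1,-9,E); sL=6/17, sR=30/97; mL=219/1649, mR=-837/1649; mL+mR=-618/1649 → advance -1; mR−mL=-1056/1649 → turn -1·90°
n=2: pose=(-2,-9,S); sL=60/169, sR=60/61; mL=8310/10309, mR=-8730/10309; mL+mR=-420/10309 → advance -1; mR−mL=-17040/10309 → turn -1·90°
n=3: pose=(-2,-8,W); sL=15/13, sR=3/2; mL=12/13, mR=-99/52; mL+mR=-51/52 → advance -1; mR−mL=-147/52 → turn -1·90°
n=4: pose=(-1,-8,N); sL=60/53, sR=60/173; mL=-2010/9169, mR=-11970/9169; mL+mR=-13980/9169 → advance -1; mR−mL=-9960/9169 → turn -1·90°
n=5: pose=(-1,-9,E); sL=6/17, sR=30/97; mL=219/1649, mR=-837/1649; mL+mR=-618/1649 → advance -1; mR−mL=-1056/1649 → turn -1·90°
n=6: pose=(-2,-9,S); sL=60/169, sR=60/61; mL=8310/10309, mR=-8730/10309; mL+mR=-420/10309 → advance -1; mR−mL=-17040/10309 → turn -1·90°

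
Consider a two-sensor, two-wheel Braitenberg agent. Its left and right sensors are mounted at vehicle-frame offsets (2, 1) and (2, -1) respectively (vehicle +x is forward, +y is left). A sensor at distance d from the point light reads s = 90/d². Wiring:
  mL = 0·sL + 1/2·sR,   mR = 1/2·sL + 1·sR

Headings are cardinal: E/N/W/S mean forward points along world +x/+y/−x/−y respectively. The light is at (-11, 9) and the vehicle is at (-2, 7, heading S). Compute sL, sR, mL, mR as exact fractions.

45/58 9/8 9/16 351/232

left sensor world pos  = (-1, 5); dL² = 116
right sensor world pos = (-3, 5); dR² = 80
sL = 90/116 = 45/58
sR = 90/80 = 9/8
mL = 0·sL + 1/2·sR = 9/16
mR = 1/2·sL + 1·sR = 351/232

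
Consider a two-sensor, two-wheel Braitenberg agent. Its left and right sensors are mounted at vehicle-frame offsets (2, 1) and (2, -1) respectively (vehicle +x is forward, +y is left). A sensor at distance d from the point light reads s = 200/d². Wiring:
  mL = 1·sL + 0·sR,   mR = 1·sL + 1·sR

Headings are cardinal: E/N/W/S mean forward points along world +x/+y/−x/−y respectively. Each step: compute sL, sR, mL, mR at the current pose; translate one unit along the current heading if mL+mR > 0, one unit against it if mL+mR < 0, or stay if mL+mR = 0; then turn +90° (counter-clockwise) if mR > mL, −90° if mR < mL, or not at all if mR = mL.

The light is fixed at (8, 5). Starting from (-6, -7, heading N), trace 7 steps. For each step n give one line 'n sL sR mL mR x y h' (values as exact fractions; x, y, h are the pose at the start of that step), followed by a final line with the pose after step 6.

n=0: pose=(-6,-7,N); sL=8/13, sR=200/269; mL=8/13, mR=4752/3497; mL+mR=6904/3497 → advance +1; mR−mL=200/269 → turn +1·90°
n=1: pose=(-6,-6,W); sL=1/2, sR=50/89; mL=1/2, mR=189/178; mL+mR=139/89 → advance +1; mR−mL=50/89 → turn +1·90°
n=2: pose=(-7,-6,S); sL=40/73, sR=8/17; mL=40/73, mR=1264/1241; mL+mR=1944/1241 → advance +1; mR−mL=8/17 → turn +1·90°
n=3: pose=(-7,-7,E); sL=20/29, sR=100/169; mL=20/29, mR=6280/4901; mL+mR=9660/4901 → advance +1; mR−mL=100/169 → turn +1·90°
n=4: pose=(-6,-7,N); sL=8/13, sR=200/269; mL=8/13, mR=4752/3497; mL+mR=6904/3497 → advance +1; mR−mL=200/269 → turn +1·90°
n=5: pose=(-6,-6,W); sL=1/2, sR=50/89; mL=1/2, mR=189/178; mL+mR=139/89 → advance +1; mR−mL=50/89 → turn +1·90°
n=6: pose=(-7,-6,S); sL=40/73, sR=8/17; mL=40/73, mR=1264/1241; mL+mR=1944/1241 → advance +1; mR−mL=8/17 → turn +1·90°

0 8/13 200/269 8/13 4752/3497 -6 -7 N
1 1/2 50/89 1/2 189/178 -6 -6 W
2 40/73 8/17 40/73 1264/1241 -7 -6 S
3 20/29 100/169 20/29 6280/4901 -7 -7 E
4 8/13 200/269 8/13 4752/3497 -6 -7 N
5 1/2 50/89 1/2 189/178 -6 -6 W
6 40/73 8/17 40/73 1264/1241 -7 -6 S
final -7 -7 E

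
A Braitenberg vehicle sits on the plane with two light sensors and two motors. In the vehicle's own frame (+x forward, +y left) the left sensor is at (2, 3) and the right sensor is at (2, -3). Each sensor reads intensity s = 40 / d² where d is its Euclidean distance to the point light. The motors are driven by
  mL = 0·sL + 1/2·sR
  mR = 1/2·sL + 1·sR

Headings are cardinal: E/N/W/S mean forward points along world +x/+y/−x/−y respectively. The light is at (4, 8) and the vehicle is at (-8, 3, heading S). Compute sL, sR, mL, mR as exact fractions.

4/13 20/137 10/137 534/1781

left sensor world pos  = (-5, 1); dL² = 130
right sensor world pos = (-11, 1); dR² = 274
sL = 40/130 = 4/13
sR = 40/274 = 20/137
mL = 0·sL + 1/2·sR = 10/137
mR = 1/2·sL + 1·sR = 534/1781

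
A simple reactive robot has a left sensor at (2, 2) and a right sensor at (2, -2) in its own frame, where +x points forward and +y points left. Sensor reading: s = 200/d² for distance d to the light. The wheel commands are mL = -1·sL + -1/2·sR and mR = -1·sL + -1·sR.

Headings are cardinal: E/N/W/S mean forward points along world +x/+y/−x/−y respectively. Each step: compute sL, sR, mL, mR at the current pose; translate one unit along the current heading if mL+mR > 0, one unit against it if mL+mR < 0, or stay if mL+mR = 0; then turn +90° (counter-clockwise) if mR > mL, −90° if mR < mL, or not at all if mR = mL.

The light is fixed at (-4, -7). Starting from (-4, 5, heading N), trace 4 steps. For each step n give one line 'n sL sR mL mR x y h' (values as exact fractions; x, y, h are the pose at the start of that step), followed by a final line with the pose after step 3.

0 1 1 -3/2 -2 -4 5 N
1 200/173 40/17 -6860/2941 -10320/2941 -4 4 E
2 100/41 20/9 -1310/369 -1720/369 -5 4 S
3 200/109 40/41 -10380/4469 -12560/4469 -5 5 W
final -4 5 N

n=0: pose=(-4,5,N); sL=1, sR=1; mL=-3/2, mR=-2; mL+mR=-7/2 → advance -1; mR−mL=-1/2 → turn -1·90°
n=1: pose=(-4,4,E); sL=200/173, sR=40/17; mL=-6860/2941, mR=-10320/2941; mL+mR=-17180/2941 → advance -1; mR−mL=-20/17 → turn -1·90°
n=2: pose=(-5,4,S); sL=100/41, sR=20/9; mL=-1310/369, mR=-1720/369; mL+mR=-1010/123 → advance -1; mR−mL=-10/9 → turn -1·90°
n=3: pose=(-5,5,W); sL=200/109, sR=40/41; mL=-10380/4469, mR=-12560/4469; mL+mR=-22940/4469 → advance -1; mR−mL=-20/41 → turn -1·90°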